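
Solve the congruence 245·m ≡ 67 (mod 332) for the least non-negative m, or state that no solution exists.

gcd(245, 332) = 1, so a unique solution mod 332 exists.
245⁻¹ ≡ 145 (mod 332).
m ≡ 145·67 ≡ 87 (mod 332).

87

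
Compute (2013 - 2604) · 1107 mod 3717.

2013 - 2604 = -591 ≡ 3126 (mod 3717)
3126 · 1107 = 3460482 ≡ 3672 (mod 3717)

3672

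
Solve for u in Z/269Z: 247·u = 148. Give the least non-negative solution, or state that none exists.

gcd(247, 269) = 1, so a unique solution mod 269 exists.
247⁻¹ ≡ 110 (mod 269).
u ≡ 110·148 ≡ 140 (mod 269).

140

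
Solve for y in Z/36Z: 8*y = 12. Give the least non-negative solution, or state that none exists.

6

gcd(8, 36) = 4, and 4 | 12, so solutions exist.
Divide through by 4: 2*y mod 9 = 3.
2⁻¹ ≡ 5 (mod 9).
y ≡ 5*3 ≡ 6 (mod 9).
The smallest non-negative solution is y = 6.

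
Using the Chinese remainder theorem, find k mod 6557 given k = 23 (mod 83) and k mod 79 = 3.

6165

83⁻¹ mod 79: 83·20 ≡ 1 (mod 79), so 83⁻¹ ≡ 20.
k = 23 + 83·((3 − 23)·20 mod 79) = 23 + 83·74 = 6165.
Check: 6165 mod 83 = 23, 6165 mod 79 = 3. ✓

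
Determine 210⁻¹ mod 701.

Apply the Euclidean algorithm and back-substitute:
701 = 3×210 + 71
210 = 2×71 + 68
71 = 1×68 + 3
68 = 22×3 + 2
3 = 1×2 + 1
2 = 2×1 + 0
gcd(210, 701) = 1, so the inverse exists.
Bézout: 1 = 71×701 − 237×210.
So 210⁻¹ ≡ −237 ≡ 464 (mod 701).

464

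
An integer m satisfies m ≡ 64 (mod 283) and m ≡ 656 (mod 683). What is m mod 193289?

107887

283⁻¹ mod 683: 283×251 ≡ 1 (mod 683), so 283⁻¹ ≡ 251.
m = 64 + 283×((656 − 64)×251 mod 683) = 64 + 283×381 = 107887.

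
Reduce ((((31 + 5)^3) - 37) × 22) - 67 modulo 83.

3

31 + 5 = 36
(36)^3 ≡ 10 (mod 83)
10 - 37 = -27 ≡ 56 (mod 83)
56 × 22 = 1232 ≡ 70 (mod 83)
70 - 67 = 3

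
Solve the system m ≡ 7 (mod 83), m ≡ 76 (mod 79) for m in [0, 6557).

83⁻¹ mod 79: 83×20 ≡ 1 (mod 79), so 83⁻¹ ≡ 20.
m = 7 + 83×((76 − 7)×20 mod 79) = 7 + 83×37 = 3078.
Check: 3078 mod 83 = 7, 3078 mod 79 = 76. ✓

3078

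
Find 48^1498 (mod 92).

4

Compute successive squares:
1498 in binary is 10111011010, i.e. 1498 = 1024 + 256 + 128 + 64 + 16 + 8 + 2.
48^1 ≡ 48 (mod 92)
48^2 ≡ 48^2 = 2304 ≡ 4 (mod 92)
48^4 ≡ 4^2 = 16 (mod 92)
48^8 ≡ 16^2 = 256 ≡ 72 (mod 92)
48^16 ≡ 72^2 = 5184 ≡ 32 (mod 92)
48^32 ≡ 32^2 = 1024 ≡ 12 (mod 92)
48^64 ≡ 12^2 = 144 ≡ 52 (mod 92)
48^128 ≡ 52^2 = 2704 ≡ 36 (mod 92)
48^256 ≡ 36^2 = 1296 ≡ 8 (mod 92)
48^512 ≡ 8^2 = 64 (mod 92)
48^1024 ≡ 64^2 = 4096 ≡ 48 (mod 92)
48^1498 = 48^1024 × 48^256 × 48^128 × 48^64 × 48^16 × 48^8 × 48^2 ≡ 48 × 8 × 36 × 52 × 32 × 72 × 4 (mod 92).
Accumulate the product:
48 × 8 = 384 ≡ 16
16 × 36 = 576 ≡ 24
24 × 52 = 1248 ≡ 52
52 × 32 = 1664 ≡ 8
8 × 72 = 576 ≡ 24
24 × 4 = 96 ≡ 4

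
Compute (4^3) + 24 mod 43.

(4)^3 ≡ 21 (mod 43)
21 + 24 = 45 ≡ 2 (mod 43)

2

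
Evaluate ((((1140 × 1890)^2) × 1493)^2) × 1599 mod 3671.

1140 × 1890 = 2154600 ≡ 3394 (mod 3671)
(3394)^2 ≡ 3309 (mod 3671)
3309 × 1493 = 4940337 ≡ 2842 (mod 3671)
(2842)^2 ≡ 764 (mod 3671)
764 × 1599 = 1221636 ≡ 2864 (mod 3671)

2864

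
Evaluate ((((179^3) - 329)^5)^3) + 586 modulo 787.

(179)^3 ≡ 470 (mod 787)
470 - 329 = 141
(141)^5 ≡ 702 (mod 787)
(702)^3 ≡ 522 (mod 787)
522 + 586 = 1108 ≡ 321 (mod 787)

321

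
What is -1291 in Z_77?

-1291 = -17·77 + 18, so -1291 ≡ 18 (mod 77).

18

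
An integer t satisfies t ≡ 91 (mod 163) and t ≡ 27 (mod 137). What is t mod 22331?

163⁻¹ mod 137: 163·58 ≡ 1 (mod 137), so 163⁻¹ ≡ 58.
t = 91 + 163·((27 − 91)·58 mod 137) = 91 + 163·124 = 20303.

20303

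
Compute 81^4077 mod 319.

By square-and-multiply:
81^1 ≡ 81 (mod 319)
81^2 ≡ 81^2 = 6561 ≡ 181 (mod 319)
81^4 ≡ 181^2 = 32761 ≡ 223 (mod 319)
81^8 ≡ 223^2 = 49729 ≡ 284 (mod 319)
81^16 ≡ 284^2 = 80656 ≡ 268 (mod 319)
81^32 ≡ 268^2 = 71824 ≡ 49 (mod 319)
81^64 ≡ 49^2 = 2401 ≡ 168 (mod 319)
81^128 ≡ 168^2 = 28224 ≡ 152 (mod 319)
81^256 ≡ 152^2 = 23104 ≡ 136 (mod 319)
81^512 ≡ 136^2 = 18496 ≡ 313 (mod 319)
81^1024 ≡ 313^2 = 97969 ≡ 36 (mod 319)
81^2048 ≡ 36^2 = 1296 ≡ 20 (mod 319)
81^4077 = 81^2048 · 81^1024 · 81^512 · 81^256 · 81^128 · 81^64 · 81^32 · 81^8 · 81^4 · 81^1 ≡ 20 · 36 · 313 · 136 · 152 · 168 · 49 · 284 · 223 · 81 (mod 319).
Accumulate the product:
20 · 36 = 720 ≡ 82
82 · 313 = 25666 ≡ 146
146 · 136 = 19856 ≡ 78
78 · 152 = 11856 ≡ 53
53 · 168 = 8904 ≡ 291
291 · 49 = 14259 ≡ 223
223 · 284 = 63332 ≡ 170
170 · 223 = 37910 ≡ 268
268 · 81 = 21708 ≡ 16

16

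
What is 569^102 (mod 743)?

102 in binary is 1100110, i.e. 102 = 64 + 32 + 4 + 2.
569^1 ≡ 569 (mod 743)
569^2 ≡ 569^2 = 323761 ≡ 556 (mod 743)
569^4 ≡ 556^2 = 309136 ≡ 48 (mod 743)
569^8 ≡ 48^2 = 2304 ≡ 75 (mod 743)
569^16 ≡ 75^2 = 5625 ≡ 424 (mod 743)
569^32 ≡ 424^2 = 179776 ≡ 713 (mod 743)
569^64 ≡ 713^2 = 508369 ≡ 157 (mod 743)
569^102 = 569^64 × 569^32 × 569^4 × 569^2 ≡ 157 × 713 × 48 × 556 (mod 743).
Accumulate the product:
157 × 713 = 111941 ≡ 491
491 × 48 = 23568 ≡ 535
535 × 556 = 297460 ≡ 260

260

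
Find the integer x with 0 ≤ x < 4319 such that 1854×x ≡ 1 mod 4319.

2057

Apply the Euclidean algorithm and back-substitute:
4319 = 2·1854 + 611
1854 = 3·611 + 21
611 = 29·21 + 2
21 = 10·2 + 1
2 = 2·1 + 0
gcd(1854, 4319) = 1, so the inverse exists.
Back-substitute for 1:
1 = 1·21 − 10·2
  = −10·611 + 291·21
  = 291·1854 − 883·611
  = −883·4319 + 2057·1854
So 1854⁻¹ ≡ 2057 (mod 4319).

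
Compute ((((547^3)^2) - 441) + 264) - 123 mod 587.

(547)^3 ≡ 570 (mod 587)
(570)^2 ≡ 289 (mod 587)
289 - 441 = -152 ≡ 435 (mod 587)
435 + 264 = 699 ≡ 112 (mod 587)
112 - 123 = -11 ≡ 576 (mod 587)

576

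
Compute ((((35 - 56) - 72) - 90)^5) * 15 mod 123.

35 - 56 = -21 ≡ 102 (mod 123)
102 - 72 = 30
30 - 90 = -60 ≡ 63 (mod 123)
(63)^5 ≡ 96 (mod 123)
96 * 15 = 1440 ≡ 87 (mod 123)

87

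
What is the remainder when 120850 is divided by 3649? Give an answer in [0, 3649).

120850 = 33·3649 + 433, so 120850 ≡ 433 (mod 3649).

433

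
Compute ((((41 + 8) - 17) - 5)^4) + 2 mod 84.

41 + 8 = 49
49 - 17 = 32
32 - 5 = 27
(27)^4 ≡ 57 (mod 84)
57 + 2 = 59

59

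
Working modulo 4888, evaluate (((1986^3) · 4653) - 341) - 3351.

820

(1986)^3 ≡ 1728 (mod 4888)
1728 · 4653 = 8040384 ≡ 4512 (mod 4888)
4512 - 341 = 4171
4171 - 3351 = 820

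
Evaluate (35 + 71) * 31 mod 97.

35 + 71 = 106 ≡ 9 (mod 97)
9 * 31 = 279 ≡ 85 (mod 97)

85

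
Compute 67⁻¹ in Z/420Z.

163

By the extended Euclidean algorithm:
420 = 6×67 + 18
67 = 3×18 + 13
18 = 1×13 + 5
13 = 2×5 + 3
5 = 1×3 + 2
3 = 1×2 + 1
2 = 2×1 + 0
gcd(67, 420) = 1, so the inverse exists.
Back-substitute for 1:
1 = 1×3 − 1×2
  = −1×5 + 2×3
  = 2×13 − 5×5
  = −5×18 + 7×13
  = 7×67 − 26×18
  = −26×420 + 163×67
So 67⁻¹ ≡ 163 (mod 420).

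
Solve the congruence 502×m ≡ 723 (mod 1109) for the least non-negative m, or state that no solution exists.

gcd(502, 1109) = 1, so a unique solution mod 1109 exists.
502⁻¹ ≡ 771 (mod 1109).
m ≡ 771×723 ≡ 715 (mod 1109).

715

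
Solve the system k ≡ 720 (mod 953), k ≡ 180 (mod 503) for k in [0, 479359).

953⁻¹ mod 503: 953×484 ≡ 1 (mod 503), so 953⁻¹ ≡ 484.
k = 720 + 953×((180 − 720)×484 mod 503) = 720 + 953×200 = 191320.

191320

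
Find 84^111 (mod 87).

84^1 ≡ 84 (mod 87)
84^2 ≡ 84^2 = 7056 ≡ 9 (mod 87)
84^4 ≡ 9^2 = 81 (mod 87)
84^8 ≡ 81^2 = 6561 ≡ 36 (mod 87)
84^16 ≡ 36^2 = 1296 ≡ 78 (mod 87)
84^32 ≡ 78^2 = 6084 ≡ 81 (mod 87)
84^64 ≡ 81^2 = 6561 ≡ 36 (mod 87)
84^111 = 84^64 * 84^32 * 84^8 * 84^4 * 84^2 * 84^1 ≡ 36 * 81 * 36 * 81 * 9 * 84 (mod 87).
Accumulate the product:
36 * 81 = 2916 ≡ 45
45 * 36 = 1620 ≡ 54
54 * 81 = 4374 ≡ 24
24 * 9 = 216 ≡ 42
42 * 84 = 3528 ≡ 48

48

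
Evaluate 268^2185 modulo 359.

159

268^1 ≡ 268 (mod 359)
268^2 ≡ 268^2 = 71824 ≡ 24 (mod 359)
268^4 ≡ 24^2 = 576 ≡ 217 (mod 359)
268^8 ≡ 217^2 = 47089 ≡ 60 (mod 359)
268^16 ≡ 60^2 = 3600 ≡ 10 (mod 359)
268^32 ≡ 10^2 = 100 (mod 359)
268^64 ≡ 100^2 = 10000 ≡ 307 (mod 359)
268^128 ≡ 307^2 = 94249 ≡ 191 (mod 359)
268^256 ≡ 191^2 = 36481 ≡ 222 (mod 359)
268^512 ≡ 222^2 = 49284 ≡ 101 (mod 359)
268^1024 ≡ 101^2 = 10201 ≡ 149 (mod 359)
268^2048 ≡ 149^2 = 22201 ≡ 302 (mod 359)
268^2185 = 268^2048 · 268^128 · 268^8 · 268^1 ≡ 302 · 191 · 60 · 268 (mod 359).
Accumulate the product:
302 · 191 = 57682 ≡ 242
242 · 60 = 14520 ≡ 160
160 · 268 = 42880 ≡ 159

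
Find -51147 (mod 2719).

514

-51147 = -19·2719 + 514, so -51147 ≡ 514 (mod 2719).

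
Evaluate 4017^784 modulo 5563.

4017^1 ≡ 4017 (mod 5563)
4017^2 ≡ 4017^2 = 16136289 ≡ 3589 (mod 5563)
4017^4 ≡ 3589^2 = 12880921 ≡ 2576 (mod 5563)
4017^8 ≡ 2576^2 = 6635776 ≡ 4680 (mod 5563)
4017^16 ≡ 4680^2 = 21902400 ≡ 869 (mod 5563)
4017^32 ≡ 869^2 = 755161 ≡ 4156 (mod 5563)
4017^64 ≡ 4156^2 = 17272336 ≡ 4784 (mod 5563)
4017^128 ≡ 4784^2 = 22886656 ≡ 474 (mod 5563)
4017^256 ≡ 474^2 = 224676 ≡ 2156 (mod 5563)
4017^512 ≡ 2156^2 = 4648336 ≡ 3231 (mod 5563)
4017^784 = 4017^512 * 4017^256 * 4017^16 ≡ 3231 * 2156 * 869 (mod 5563).
Accumulate the product:
3231 * 2156 = 6966036 ≡ 1160
1160 * 869 = 1008040 ≡ 1137

1137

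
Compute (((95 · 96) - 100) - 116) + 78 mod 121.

95 · 96 = 9120 ≡ 45 (mod 121)
45 - 100 = -55 ≡ 66 (mod 121)
66 - 116 = -50 ≡ 71 (mod 121)
71 + 78 = 149 ≡ 28 (mod 121)

28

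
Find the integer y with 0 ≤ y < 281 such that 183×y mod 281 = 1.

43

Run the extended Euclidean algorithm:
281 = 1×183 + 98
183 = 1×98 + 85
98 = 1×85 + 13
85 = 6×13 + 7
13 = 1×7 + 6
7 = 1×6 + 1
6 = 6×1 + 0
gcd(183, 281) = 1, so the inverse exists.
Back-substitute for 1:
1 = 1×7 − 1×6
  = −1×13 + 2×7
  = 2×85 − 13×13
  = −13×98 + 15×85
  = 15×183 − 28×98
  = −28×281 + 43×183
So 183⁻¹ ≡ 43 (mod 281).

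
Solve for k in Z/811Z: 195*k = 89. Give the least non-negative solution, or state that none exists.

gcd(195, 811) = 1, so a unique solution mod 811 exists.
195⁻¹ ≡ 183 (mod 811).
k ≡ 183*89 ≡ 67 (mod 811).

67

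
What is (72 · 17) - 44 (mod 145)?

20

72 · 17 = 1224 ≡ 64 (mod 145)
64 - 44 = 20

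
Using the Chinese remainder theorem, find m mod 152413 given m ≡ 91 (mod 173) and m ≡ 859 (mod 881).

110984

173⁻¹ mod 881: 173*275 ≡ 1 (mod 881), so 173⁻¹ ≡ 275.
m = 91 + 173*((859 − 91)*275 mod 881) = 91 + 173*641 = 110984.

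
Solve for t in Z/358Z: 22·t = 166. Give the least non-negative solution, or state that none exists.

gcd(22, 358) = 2, and 2 | 166, so solutions exist.
Divide through by 2: 11·t = 83 (mod 179).
11⁻¹ ≡ 114 (mod 179).
t ≡ 114·83 ≡ 154 (mod 179).
The smallest non-negative solution is t = 154.

154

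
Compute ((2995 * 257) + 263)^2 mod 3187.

2995 * 257 = 769715 ≡ 1648 (mod 3187)
1648 + 263 = 1911
(1911)^2 ≡ 2806 (mod 3187)

2806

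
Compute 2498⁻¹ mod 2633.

39

2633 = 1*2498 + 135
2498 = 18*135 + 68
135 = 1*68 + 67
68 = 1*67 + 1
67 = 67*1 + 0
gcd(2498, 2633) = 1, so the inverse exists.
Bézout: 1 = −37*2633 + 39*2498.
So 2498⁻¹ ≡ 39 (mod 2633).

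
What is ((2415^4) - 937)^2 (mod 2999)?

2337

(2415)^4 ≡ 2129 (mod 2999)
2129 - 937 = 1192
(1192)^2 ≡ 2337 (mod 2999)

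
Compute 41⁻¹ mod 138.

By the extended Euclidean algorithm:
138 = 3×41 + 15
41 = 2×15 + 11
15 = 1×11 + 4
11 = 2×4 + 3
4 = 1×3 + 1
3 = 3×1 + 0
gcd(41, 138) = 1, so the inverse exists.
Bézout: 1 = 11×138 − 37×41.
So 41⁻¹ ≡ −37 ≡ 101 (mod 138).

101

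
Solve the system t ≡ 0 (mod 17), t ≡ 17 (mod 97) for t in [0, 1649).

17

17⁻¹ mod 97: 17*40 ≡ 1 (mod 97), so 17⁻¹ ≡ 40.
t = 0 + 17*((17 − 0)*40 mod 97) = 0 + 17*1 = 17.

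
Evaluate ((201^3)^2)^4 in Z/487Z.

397

(201)^3 ≡ 363 (mod 487)
(363)^2 ≡ 279 (mod 487)
(279)^4 ≡ 397 (mod 487)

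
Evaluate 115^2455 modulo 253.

By square-and-multiply:
2455 in binary is 100110010111, i.e. 2455 = 2048 + 256 + 128 + 16 + 4 + 2 + 1.
115^1 ≡ 115 (mod 253)
115^2 ≡ 115^2 = 13225 ≡ 69 (mod 253)
115^4 ≡ 69^2 = 4761 ≡ 207 (mod 253)
115^8 ≡ 207^2 = 42849 ≡ 92 (mod 253)
115^16 ≡ 92^2 = 8464 ≡ 115 (mod 253)
115^32 ≡ 115^2 = 13225 ≡ 69 (mod 253)
115^64 ≡ 69^2 = 4761 ≡ 207 (mod 253)
115^128 ≡ 207^2 = 42849 ≡ 92 (mod 253)
115^256 ≡ 92^2 = 8464 ≡ 115 (mod 253)
115^512 ≡ 115^2 = 13225 ≡ 69 (mod 253)
115^1024 ≡ 69^2 = 4761 ≡ 207 (mod 253)
115^2048 ≡ 207^2 = 42849 ≡ 92 (mod 253)
115^2455 = 115^2048 · 115^256 · 115^128 · 115^16 · 115^4 · 115^2 · 115^1 ≡ 92 · 115 · 92 · 115 · 207 · 69 · 115 (mod 253).
Accumulate the product:
92 · 115 = 10580 ≡ 207
207 · 92 = 19044 ≡ 69
69 · 115 = 7935 ≡ 92
92 · 207 = 19044 ≡ 69
69 · 69 = 4761 ≡ 207
207 · 115 = 23805 ≡ 23

23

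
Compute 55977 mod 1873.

1660

55977 = 29·1873 + 1660, so 55977 ≡ 1660 (mod 1873).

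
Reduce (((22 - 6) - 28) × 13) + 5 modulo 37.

34

22 - 6 = 16
16 - 28 = -12 ≡ 25 (mod 37)
25 × 13 = 325 ≡ 29 (mod 37)
29 + 5 = 34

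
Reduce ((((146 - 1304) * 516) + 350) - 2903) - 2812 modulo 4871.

1111

146 - 1304 = -1158 ≡ 3713 (mod 4871)
3713 * 516 = 1915908 ≡ 1605 (mod 4871)
1605 + 350 = 1955
1955 - 2903 = -948 ≡ 3923 (mod 4871)
3923 - 2812 = 1111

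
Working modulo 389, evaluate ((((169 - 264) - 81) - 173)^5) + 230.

259

169 - 264 = -95 ≡ 294 (mod 389)
294 - 81 = 213
213 - 173 = 40
(40)^5 ≡ 29 (mod 389)
29 + 230 = 259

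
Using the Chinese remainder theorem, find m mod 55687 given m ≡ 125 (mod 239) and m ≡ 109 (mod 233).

239⁻¹ mod 233: 239*39 ≡ 1 (mod 233), so 239⁻¹ ≡ 39.
m = 125 + 239*((109 − 125)*39 mod 233) = 125 + 239*75 = 18050.

18050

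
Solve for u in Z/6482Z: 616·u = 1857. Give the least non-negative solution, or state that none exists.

no solution

gcd(616, 6482) = 14, and 14 does not divide 1857.
So the congruence has no solution.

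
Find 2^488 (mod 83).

26

Using repeated squaring:
2^1 ≡ 2 (mod 83)
2^2 ≡ 2^2 = 4 (mod 83)
2^4 ≡ 4^2 = 16 (mod 83)
2^8 ≡ 16^2 = 256 ≡ 7 (mod 83)
2^16 ≡ 7^2 = 49 (mod 83)
2^32 ≡ 49^2 = 2401 ≡ 77 (mod 83)
2^64 ≡ 77^2 = 5929 ≡ 36 (mod 83)
2^128 ≡ 36^2 = 1296 ≡ 51 (mod 83)
2^256 ≡ 51^2 = 2601 ≡ 28 (mod 83)
2^488 = 2^256 × 2^128 × 2^64 × 2^32 × 2^8 ≡ 28 × 51 × 36 × 77 × 7 (mod 83).
Accumulate the product:
28 × 51 = 1428 ≡ 17
17 × 36 = 612 ≡ 31
31 × 77 = 2387 ≡ 63
63 × 7 = 441 ≡ 26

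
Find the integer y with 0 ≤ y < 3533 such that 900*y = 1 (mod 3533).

3533 = 3×900 + 833
900 = 1×833 + 67
833 = 12×67 + 29
67 = 2×29 + 9
29 = 3×9 + 2
9 = 4×2 + 1
2 = 2×1 + 0
gcd(900, 3533) = 1, so the inverse exists.
Back-substitute for 1:
1 = 1×9 − 4×2
  = −4×29 + 13×9
  = 13×67 − 30×29
  = −30×833 + 373×67
  = 373×900 − 403×833
  = −403×3533 + 1582×900
So 900⁻¹ ≡ 1582 (mod 3533).

1582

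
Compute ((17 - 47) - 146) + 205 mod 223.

17 - 47 = -30 ≡ 193 (mod 223)
193 - 146 = 47
47 + 205 = 252 ≡ 29 (mod 223)

29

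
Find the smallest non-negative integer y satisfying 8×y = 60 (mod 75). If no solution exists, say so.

45

gcd(8, 75) = 1, so a unique solution mod 75 exists.
8⁻¹ ≡ 47 (mod 75).
y ≡ 47×60 ≡ 45 (mod 75).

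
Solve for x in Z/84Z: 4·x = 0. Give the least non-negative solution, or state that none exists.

gcd(4, 84) = 4, and 4 | 0, so solutions exist.
Divide through by 4: 1·x = 0 (mod 21).
1⁻¹ ≡ 1 (mod 21).
x ≡ 1·0 ≡ 0 (mod 21).
The smallest non-negative solution is x = 0.

0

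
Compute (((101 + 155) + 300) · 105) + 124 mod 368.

101 + 155 = 256
256 + 300 = 556 ≡ 188 (mod 368)
188 · 105 = 19740 ≡ 236 (mod 368)
236 + 124 = 360

360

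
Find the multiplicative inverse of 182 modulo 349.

349 = 1·182 + 167
182 = 1·167 + 15
167 = 11·15 + 2
15 = 7·2 + 1
2 = 2·1 + 0
gcd(182, 349) = 1, so the inverse exists.
Bézout: 1 = −85·349 + 163·182.
So 182⁻¹ ≡ 163 (mod 349).

163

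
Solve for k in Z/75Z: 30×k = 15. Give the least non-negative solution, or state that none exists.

3

gcd(30, 75) = 15, and 15 | 15, so solutions exist.
Divide through by 15: 2×k mod 5 = 1.
2⁻¹ ≡ 3 (mod 5).
k ≡ 3×1 ≡ 3 (mod 5).
The smallest non-negative solution is k = 3.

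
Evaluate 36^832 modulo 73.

32

Using repeated squaring:
832 in binary is 1101000000, i.e. 832 = 512 + 256 + 64.
36^1 ≡ 36 (mod 73)
36^2 ≡ 36^2 = 1296 ≡ 55 (mod 73)
36^4 ≡ 55^2 = 3025 ≡ 32 (mod 73)
36^8 ≡ 32^2 = 1024 ≡ 2 (mod 73)
36^16 ≡ 2^2 = 4 (mod 73)
36^32 ≡ 4^2 = 16 (mod 73)
36^64 ≡ 16^2 = 256 ≡ 37 (mod 73)
36^128 ≡ 37^2 = 1369 ≡ 55 (mod 73)
36^256 ≡ 55^2 = 3025 ≡ 32 (mod 73)
36^512 ≡ 32^2 = 1024 ≡ 2 (mod 73)
36^832 = 36^512 · 36^256 · 36^64 ≡ 2 · 32 · 37 (mod 73).
Accumulate the product:
2 · 32 = 64
64 · 37 = 2368 ≡ 32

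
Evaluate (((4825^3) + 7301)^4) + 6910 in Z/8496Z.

(4825)^3 ≡ 1225 (mod 8496)
1225 + 7301 = 8526 ≡ 30 (mod 8496)
(30)^4 ≡ 2880 (mod 8496)
2880 + 6910 = 9790 ≡ 1294 (mod 8496)

1294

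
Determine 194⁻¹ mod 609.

248

Run the extended Euclidean algorithm:
609 = 3×194 + 27
194 = 7×27 + 5
27 = 5×5 + 2
5 = 2×2 + 1
2 = 2×1 + 0
gcd(194, 609) = 1, so the inverse exists.
Bézout: 1 = −79×609 + 248×194.
So 194⁻¹ ≡ 248 (mod 609).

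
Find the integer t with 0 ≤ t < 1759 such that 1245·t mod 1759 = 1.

1605

1759 = 1·1245 + 514
1245 = 2·514 + 217
514 = 2·217 + 80
217 = 2·80 + 57
80 = 1·57 + 23
57 = 2·23 + 11
23 = 2·11 + 1
11 = 11·1 + 0
gcd(1245, 1759) = 1, so the inverse exists.
Back-substitute for 1:
1 = 1·23 − 2·11
  = −2·57 + 5·23
  = 5·80 − 7·57
  = −7·217 + 19·80
  = 19·514 − 45·217
  = −45·1245 + 109·514
  = 109·1759 − 154·1245
So 1245⁻¹ ≡ −154 ≡ 1605 (mod 1759).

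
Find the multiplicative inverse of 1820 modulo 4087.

4087 = 2·1820 + 447
1820 = 4·447 + 32
447 = 13·32 + 31
32 = 1·31 + 1
31 = 31·1 + 0
gcd(1820, 4087) = 1, so the inverse exists.
Back-substitute for 1:
1 = 1·32 − 1·31
  = −1·447 + 14·32
  = 14·1820 − 57·447
  = −57·4087 + 128·1820
So 1820⁻¹ ≡ 128 (mod 4087).

128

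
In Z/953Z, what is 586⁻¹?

By the extended Euclidean algorithm:
953 = 1*586 + 367
586 = 1*367 + 219
367 = 1*219 + 148
219 = 1*148 + 71
148 = 2*71 + 6
71 = 11*6 + 5
6 = 1*5 + 1
5 = 5*1 + 0
gcd(586, 953) = 1, so the inverse exists.
Bézout: 1 = 99*953 − 161*586.
So 586⁻¹ ≡ −161 ≡ 792 (mod 953).

792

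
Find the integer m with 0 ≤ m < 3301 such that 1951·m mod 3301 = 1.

Apply the Euclidean algorithm and back-substitute:
3301 = 1×1951 + 1350
1951 = 1×1350 + 601
1350 = 2×601 + 148
601 = 4×148 + 9
148 = 16×9 + 4
9 = 2×4 + 1
4 = 4×1 + 0
gcd(1951, 3301) = 1, so the inverse exists.
Back-substitute for 1:
1 = 1×9 − 2×4
  = −2×148 + 33×9
  = 33×601 − 134×148
  = −134×1350 + 301×601
  = 301×1951 − 435×1350
  = −435×3301 + 736×1951
So 1951⁻¹ ≡ 736 (mod 3301).

736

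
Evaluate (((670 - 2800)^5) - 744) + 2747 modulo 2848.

670 - 2800 = -2130 ≡ 718 (mod 2848)
(718)^5 ≡ 2080 (mod 2848)
2080 - 744 = 1336
1336 + 2747 = 4083 ≡ 1235 (mod 2848)

1235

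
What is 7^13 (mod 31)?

Using repeated squaring:
13 in binary is 1101, i.e. 13 = 8 + 4 + 1.
7^1 ≡ 7 (mod 31)
7^2 ≡ 7^2 = 49 ≡ 18 (mod 31)
7^4 ≡ 18^2 = 324 ≡ 14 (mod 31)
7^8 ≡ 14^2 = 196 ≡ 10 (mod 31)
7^13 = 7^8 × 7^4 × 7^1 ≡ 10 × 14 × 7 (mod 31).
Accumulate the product:
10 × 14 = 140 ≡ 16
16 × 7 = 112 ≡ 19

19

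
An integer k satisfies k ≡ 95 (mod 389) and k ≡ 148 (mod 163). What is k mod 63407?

19545

389⁻¹ mod 163: 389*44 ≡ 1 (mod 163), so 389⁻¹ ≡ 44.
k = 95 + 389*((148 − 95)*44 mod 163) = 95 + 389*50 = 19545.
Check: 19545 mod 389 = 95, 19545 mod 163 = 148. ✓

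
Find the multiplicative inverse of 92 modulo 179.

72

Run the extended Euclidean algorithm:
179 = 1×92 + 87
92 = 1×87 + 5
87 = 17×5 + 2
5 = 2×2 + 1
2 = 2×1 + 0
gcd(92, 179) = 1, so the inverse exists.
Back-substitute for 1:
1 = 1×5 − 2×2
  = −2×87 + 35×5
  = 35×92 − 37×87
  = −37×179 + 72×92
So 92⁻¹ ≡ 72 (mod 179).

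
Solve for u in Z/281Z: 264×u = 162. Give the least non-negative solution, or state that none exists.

7

gcd(264, 281) = 1, so a unique solution mod 281 exists.
264⁻¹ ≡ 33 (mod 281).
u ≡ 33×162 ≡ 7 (mod 281).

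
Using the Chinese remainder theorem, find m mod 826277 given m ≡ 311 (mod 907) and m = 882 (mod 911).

77406

907⁻¹ mod 911: 907*683 ≡ 1 (mod 911), so 907⁻¹ ≡ 683.
m = 311 + 907*((882 − 311)*683 mod 911) = 311 + 907*85 = 77406.
Check: 77406 mod 907 = 311, 77406 mod 911 = 882. ✓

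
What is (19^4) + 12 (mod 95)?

88

(19)^4 ≡ 76 (mod 95)
76 + 12 = 88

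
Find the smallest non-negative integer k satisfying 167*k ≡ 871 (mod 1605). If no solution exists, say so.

1418

gcd(167, 1605) = 1, so a unique solution mod 1605 exists.
167⁻¹ ≡ 173 (mod 1605).
k ≡ 173*871 ≡ 1418 (mod 1605).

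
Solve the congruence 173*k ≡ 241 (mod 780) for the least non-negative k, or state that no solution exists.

317

gcd(173, 780) = 1, so a unique solution mod 780 exists.
173⁻¹ ≡ 257 (mod 780).
k ≡ 257*241 ≡ 317 (mod 780).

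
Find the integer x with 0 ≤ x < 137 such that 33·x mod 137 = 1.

By the extended Euclidean algorithm:
137 = 4×33 + 5
33 = 6×5 + 3
5 = 1×3 + 2
3 = 1×2 + 1
2 = 2×1 + 0
gcd(33, 137) = 1, so the inverse exists.
Back-substitute for 1:
1 = 1×3 − 1×2
  = −1×5 + 2×3
  = 2×33 − 13×5
  = −13×137 + 54×33
So 33⁻¹ ≡ 54 (mod 137).

54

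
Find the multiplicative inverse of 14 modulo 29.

29 = 2×14 + 1
14 = 14×1 + 0
gcd(14, 29) = 1, so the inverse exists.
Back-substitute for 1:
1 = 1×29 − 2×14
So 14⁻¹ ≡ −2 ≡ 27 (mod 29).

27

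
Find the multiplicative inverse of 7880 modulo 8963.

5156

By the extended Euclidean algorithm:
8963 = 1*7880 + 1083
7880 = 7*1083 + 299
1083 = 3*299 + 186
299 = 1*186 + 113
186 = 1*113 + 73
113 = 1*73 + 40
73 = 1*40 + 33
40 = 1*33 + 7
33 = 4*7 + 5
7 = 1*5 + 2
5 = 2*2 + 1
2 = 2*1 + 0
gcd(7880, 8963) = 1, so the inverse exists.
Back-substitute for 1:
1 = 1*5 − 2*2
  = −2*7 + 3*5
  = 3*33 − 14*7
  = −14*40 + 17*33
  = 17*73 − 31*40
  = −31*113 + 48*73
  = 48*186 − 79*113
  = −79*299 + 127*186
  = 127*1083 − 460*299
  = −460*7880 + 3347*1083
  = 3347*8963 − 3807*7880
So 7880⁻¹ ≡ −3807 ≡ 5156 (mod 8963).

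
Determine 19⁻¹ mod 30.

19

By the extended Euclidean algorithm:
30 = 1*19 + 11
19 = 1*11 + 8
11 = 1*8 + 3
8 = 2*3 + 2
3 = 1*2 + 1
2 = 2*1 + 0
gcd(19, 30) = 1, so the inverse exists.
Back-substitute for 1:
1 = 1*3 − 1*2
  = −1*8 + 3*3
  = 3*11 − 4*8
  = −4*19 + 7*11
  = 7*30 − 11*19
So 19⁻¹ ≡ −11 ≡ 19 (mod 30).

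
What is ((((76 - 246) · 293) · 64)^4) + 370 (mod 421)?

76 - 246 = -170 ≡ 251 (mod 421)
251 · 293 = 73543 ≡ 289 (mod 421)
289 · 64 = 18496 ≡ 393 (mod 421)
(393)^4 ≡ 417 (mod 421)
417 + 370 = 787 ≡ 366 (mod 421)

366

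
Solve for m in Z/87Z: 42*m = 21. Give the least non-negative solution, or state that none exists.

15

gcd(42, 87) = 3, and 3 | 21, so solutions exist.
Divide through by 3: 14*m = 7 (mod 29).
14⁻¹ ≡ 27 (mod 29).
m ≡ 27*7 ≡ 15 (mod 29).
The smallest non-negative solution is m = 15.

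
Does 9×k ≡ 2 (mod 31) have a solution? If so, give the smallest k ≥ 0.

gcd(9, 31) = 1, so a unique solution mod 31 exists.
9⁻¹ ≡ 7 (mod 31).
k ≡ 7×2 ≡ 14 (mod 31).

14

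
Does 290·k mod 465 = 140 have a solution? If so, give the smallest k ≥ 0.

55

gcd(290, 465) = 5, and 5 | 140, so solutions exist.
Divide through by 5: 58·k ≡ 28 (mod 93).
58⁻¹ ≡ 85 (mod 93).
k ≡ 85·28 ≡ 55 (mod 93).
The smallest non-negative solution is k = 55.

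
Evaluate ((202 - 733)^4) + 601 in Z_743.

202 - 733 = -531 ≡ 212 (mod 743)
(212)^4 ≡ 242 (mod 743)
242 + 601 = 843 ≡ 100 (mod 743)

100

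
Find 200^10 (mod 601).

Compute successive squares:
200^1 ≡ 200 (mod 601)
200^2 ≡ 200^2 = 40000 ≡ 334 (mod 601)
200^4 ≡ 334^2 = 111556 ≡ 371 (mod 601)
200^8 ≡ 371^2 = 137641 ≡ 12 (mod 601)
200^10 = 200^8 × 200^2 ≡ 12 × 334 (mod 601).
12 × 334 = 4008 ≡ 402 (mod 601).

402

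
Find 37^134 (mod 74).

Using repeated squaring:
134 in binary is 10000110, i.e. 134 = 128 + 4 + 2.
37^1 ≡ 37 (mod 74)
37^2 ≡ 37^2 = 1369 ≡ 37 (mod 74)
37^4 ≡ 37^2 = 1369 ≡ 37 (mod 74)
37^8 ≡ 37^2 = 1369 ≡ 37 (mod 74)
37^16 ≡ 37^2 = 1369 ≡ 37 (mod 74)
37^32 ≡ 37^2 = 1369 ≡ 37 (mod 74)
37^64 ≡ 37^2 = 1369 ≡ 37 (mod 74)
37^128 ≡ 37^2 = 1369 ≡ 37 (mod 74)
37^134 = 37^128 · 37^4 · 37^2 ≡ 37 · 37 · 37 (mod 74).
Accumulate the product:
37 · 37 = 1369 ≡ 37
37 · 37 = 1369 ≡ 37

37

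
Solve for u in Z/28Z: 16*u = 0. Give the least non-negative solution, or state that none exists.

gcd(16, 28) = 4, and 4 | 0, so solutions exist.
Divide through by 4: 4*u mod 7 = 0.
4⁻¹ ≡ 2 (mod 7).
u ≡ 2*0 ≡ 0 (mod 7).
The smallest non-negative solution is u = 0.

0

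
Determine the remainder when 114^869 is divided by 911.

403

By square-and-multiply:
114^1 ≡ 114 (mod 911)
114^2 ≡ 114^2 = 12996 ≡ 242 (mod 911)
114^4 ≡ 242^2 = 58564 ≡ 260 (mod 911)
114^8 ≡ 260^2 = 67600 ≡ 186 (mod 911)
114^16 ≡ 186^2 = 34596 ≡ 889 (mod 911)
114^32 ≡ 889^2 = 790321 ≡ 484 (mod 911)
114^64 ≡ 484^2 = 234256 ≡ 129 (mod 911)
114^128 ≡ 129^2 = 16641 ≡ 243 (mod 911)
114^256 ≡ 243^2 = 59049 ≡ 745 (mod 911)
114^512 ≡ 745^2 = 555025 ≡ 226 (mod 911)
114^869 = 114^512 * 114^256 * 114^64 * 114^32 * 114^4 * 114^1 ≡ 226 * 745 * 129 * 484 * 260 * 114 (mod 911).
Accumulate the product:
226 * 745 = 168370 ≡ 746
746 * 129 = 96234 ≡ 579
579 * 484 = 280236 ≡ 559
559 * 260 = 145340 ≡ 491
491 * 114 = 55974 ≡ 403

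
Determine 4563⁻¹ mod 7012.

Run the extended Euclidean algorithm:
7012 = 1×4563 + 2449
4563 = 1×2449 + 2114
2449 = 1×2114 + 335
2114 = 6×335 + 104
335 = 3×104 + 23
104 = 4×23 + 12
23 = 1×12 + 11
12 = 1×11 + 1
11 = 11×1 + 0
gcd(4563, 7012) = 1, so the inverse exists.
Bézout: 1 = −395×7012 + 607×4563.
So 4563⁻¹ ≡ 607 (mod 7012).

607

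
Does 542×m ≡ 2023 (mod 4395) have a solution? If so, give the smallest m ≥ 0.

gcd(542, 4395) = 1, so a unique solution mod 4395 exists.
542⁻¹ ≡ 3203 (mod 4395).
m ≡ 3203×2023 ≡ 1439 (mod 4395).

1439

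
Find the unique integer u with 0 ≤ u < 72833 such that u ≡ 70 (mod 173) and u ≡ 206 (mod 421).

173⁻¹ mod 421: 173×348 ≡ 1 (mod 421), so 173⁻¹ ≡ 348.
u = 70 + 173×((206 − 70)×348 mod 421) = 70 + 173×176 = 30518.

30518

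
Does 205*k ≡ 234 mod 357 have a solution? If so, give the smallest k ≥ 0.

gcd(205, 357) = 1, so a unique solution mod 357 exists.
205⁻¹ ≡ 256 (mod 357).
k ≡ 256*234 ≡ 285 (mod 357).

285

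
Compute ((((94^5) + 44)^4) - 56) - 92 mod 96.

(94)^5 ≡ 64 (mod 96)
64 + 44 = 108 ≡ 12 (mod 96)
(12)^4 ≡ 0 (mod 96)
0 - 56 = -56 ≡ 40 (mod 96)
40 - 92 = -52 ≡ 44 (mod 96)

44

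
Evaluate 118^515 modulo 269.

By square-and-multiply:
515 in binary is 1000000011, i.e. 515 = 512 + 2 + 1.
118^1 ≡ 118 (mod 269)
118^2 ≡ 118^2 = 13924 ≡ 205 (mod 269)
118^4 ≡ 205^2 = 42025 ≡ 61 (mod 269)
118^8 ≡ 61^2 = 3721 ≡ 224 (mod 269)
118^16 ≡ 224^2 = 50176 ≡ 142 (mod 269)
118^32 ≡ 142^2 = 20164 ≡ 258 (mod 269)
118^64 ≡ 258^2 = 66564 ≡ 121 (mod 269)
118^128 ≡ 121^2 = 14641 ≡ 115 (mod 269)
118^256 ≡ 115^2 = 13225 ≡ 44 (mod 269)
118^512 ≡ 44^2 = 1936 ≡ 53 (mod 269)
118^515 = 118^512 × 118^2 × 118^1 ≡ 53 × 205 × 118 (mod 269).
Accumulate the product:
53 × 205 = 10865 ≡ 105
105 × 118 = 12390 ≡ 16

16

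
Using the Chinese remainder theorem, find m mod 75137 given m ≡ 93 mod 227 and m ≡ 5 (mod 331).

52303

227⁻¹ mod 331: 227·35 ≡ 1 (mod 331), so 227⁻¹ ≡ 35.
m = 93 + 227·((5 − 93)·35 mod 331) = 93 + 227·230 = 52303.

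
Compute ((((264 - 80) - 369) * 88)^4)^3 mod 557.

264 - 80 = 184
184 - 369 = -185 ≡ 372 (mod 557)
372 * 88 = 32736 ≡ 430 (mod 557)
(430)^4 ≡ 19 (mod 557)
(19)^3 ≡ 175 (mod 557)

175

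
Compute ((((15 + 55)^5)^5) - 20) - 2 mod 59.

15 + 55 = 70 ≡ 11 (mod 59)
(11)^5 ≡ 40 (mod 59)
(40)^5 ≡ 13 (mod 59)
13 - 20 = -7 ≡ 52 (mod 59)
52 - 2 = 50

50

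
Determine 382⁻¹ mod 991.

991 = 2*382 + 227
382 = 1*227 + 155
227 = 1*155 + 72
155 = 2*72 + 11
72 = 6*11 + 6
11 = 1*6 + 5
6 = 1*5 + 1
5 = 5*1 + 0
gcd(382, 991) = 1, so the inverse exists.
Bézout: 1 = 69*991 − 179*382.
So 382⁻¹ ≡ −179 ≡ 812 (mod 991).

812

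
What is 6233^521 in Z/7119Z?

2504

Compute successive squares:
521 in binary is 1000001001, i.e. 521 = 512 + 8 + 1.
6233^1 ≡ 6233 (mod 7119)
6233^2 ≡ 6233^2 = 38850289 ≡ 1906 (mod 7119)
6233^4 ≡ 1906^2 = 3632836 ≡ 2146 (mod 7119)
6233^8 ≡ 2146^2 = 4605316 ≡ 6442 (mod 7119)
6233^16 ≡ 6442^2 = 41499364 ≡ 2713 (mod 7119)
6233^32 ≡ 2713^2 = 7360369 ≡ 6442 (mod 7119)
6233^64 ≡ 6442^2 = 41499364 ≡ 2713 (mod 7119)
6233^128 ≡ 2713^2 = 7360369 ≡ 6442 (mod 7119)
6233^256 ≡ 6442^2 = 41499364 ≡ 2713 (mod 7119)
6233^512 ≡ 2713^2 = 7360369 ≡ 6442 (mod 7119)
6233^521 = 6233^512 × 6233^8 × 6233^1 ≡ 6442 × 6442 × 6233 (mod 7119).
Accumulate the product:
6442 × 6442 = 41499364 ≡ 2713
2713 × 6233 = 16910129 ≡ 2504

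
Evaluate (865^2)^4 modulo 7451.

(865)^2 ≡ 3125 (mod 7451)
(3125)^4 ≡ 4164 (mod 7451)

4164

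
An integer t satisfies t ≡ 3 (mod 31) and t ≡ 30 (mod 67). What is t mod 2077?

499

31⁻¹ mod 67: 31×13 ≡ 1 (mod 67), so 31⁻¹ ≡ 13.
t = 3 + 31×((30 − 3)×13 mod 67) = 3 + 31×16 = 499.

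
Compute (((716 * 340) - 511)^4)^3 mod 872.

716 * 340 = 243440 ≡ 152 (mod 872)
152 - 511 = -359 ≡ 513 (mod 872)
(513)^4 ≡ 105 (mod 872)
(105)^3 ≡ 481 (mod 872)

481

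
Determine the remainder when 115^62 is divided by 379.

Compute successive squares:
62 in binary is 111110, i.e. 62 = 32 + 16 + 8 + 4 + 2.
115^1 ≡ 115 (mod 379)
115^2 ≡ 115^2 = 13225 ≡ 339 (mod 379)
115^4 ≡ 339^2 = 114921 ≡ 84 (mod 379)
115^8 ≡ 84^2 = 7056 ≡ 234 (mod 379)
115^16 ≡ 234^2 = 54756 ≡ 180 (mod 379)
115^32 ≡ 180^2 = 32400 ≡ 185 (mod 379)
115^62 = 115^32 · 115^16 · 115^8 · 115^4 · 115^2 ≡ 185 · 180 · 234 · 84 · 339 (mod 379).
Accumulate the product:
185 · 180 = 33300 ≡ 327
327 · 234 = 76518 ≡ 339
339 · 84 = 28476 ≡ 51
51 · 339 = 17289 ≡ 234

234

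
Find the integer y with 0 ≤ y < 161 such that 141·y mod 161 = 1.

161 = 1*141 + 20
141 = 7*20 + 1
20 = 20*1 + 0
gcd(141, 161) = 1, so the inverse exists.
Bézout: 1 = −7*161 + 8*141.
So 141⁻¹ ≡ 8 (mod 161).

8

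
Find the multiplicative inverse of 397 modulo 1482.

Apply the Euclidean algorithm and back-substitute:
1482 = 3*397 + 291
397 = 1*291 + 106
291 = 2*106 + 79
106 = 1*79 + 27
79 = 2*27 + 25
27 = 1*25 + 2
25 = 12*2 + 1
2 = 2*1 + 0
gcd(397, 1482) = 1, so the inverse exists.
Bézout: 1 = 191*1482 − 713*397.
So 397⁻¹ ≡ −713 ≡ 769 (mod 1482).

769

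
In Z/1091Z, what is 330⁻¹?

1091 = 3*330 + 101
330 = 3*101 + 27
101 = 3*27 + 20
27 = 1*20 + 7
20 = 2*7 + 6
7 = 1*6 + 1
6 = 6*1 + 0
gcd(330, 1091) = 1, so the inverse exists.
Bézout: 1 = −49*1091 + 162*330.
So 330⁻¹ ≡ 162 (mod 1091).

162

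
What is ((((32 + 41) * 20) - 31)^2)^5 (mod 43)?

23

32 + 41 = 73 ≡ 30 (mod 43)
30 * 20 = 600 ≡ 41 (mod 43)
41 - 31 = 10
(10)^2 ≡ 14 (mod 43)
(14)^5 ≡ 23 (mod 43)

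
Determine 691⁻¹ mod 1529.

104

By the extended Euclidean algorithm:
1529 = 2·691 + 147
691 = 4·147 + 103
147 = 1·103 + 44
103 = 2·44 + 15
44 = 2·15 + 14
15 = 1·14 + 1
14 = 14·1 + 0
gcd(691, 1529) = 1, so the inverse exists.
Back-substitute for 1:
1 = 1·15 − 1·14
  = −1·44 + 3·15
  = 3·103 − 7·44
  = −7·147 + 10·103
  = 10·691 − 47·147
  = −47·1529 + 104·691
So 691⁻¹ ≡ 104 (mod 1529).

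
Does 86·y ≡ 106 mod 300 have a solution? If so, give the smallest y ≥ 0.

71

gcd(86, 300) = 2, and 2 | 106, so solutions exist.
Divide through by 2: 43·y ≡ 53 (mod 150).
43⁻¹ ≡ 7 (mod 150).
y ≡ 7·53 ≡ 71 (mod 150).
The smallest non-negative solution is y = 71.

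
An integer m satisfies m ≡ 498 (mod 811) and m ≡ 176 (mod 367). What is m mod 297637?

811⁻¹ mod 367: 811*143 ≡ 1 (mod 367), so 811⁻¹ ≡ 143.
m = 498 + 811*((176 − 498)*143 mod 367) = 498 + 811*196 = 159454.
Check: 159454 mod 811 = 498, 159454 mod 367 = 176. ✓

159454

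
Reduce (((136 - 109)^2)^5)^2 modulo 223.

136 - 109 = 27
(27)^2 ≡ 60 (mod 223)
(60)^5 ≡ 115 (mod 223)
(115)^2 ≡ 68 (mod 223)

68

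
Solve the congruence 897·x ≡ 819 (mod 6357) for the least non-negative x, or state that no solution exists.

gcd(897, 6357) = 39, and 39 | 819, so solutions exist.
Divide through by 39: 23·x = 21 (mod 163).
23⁻¹ ≡ 78 (mod 163).
x ≡ 78·21 ≡ 8 (mod 163).
The smallest non-negative solution is x = 8.

8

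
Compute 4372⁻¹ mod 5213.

5213 = 1×4372 + 841
4372 = 5×841 + 167
841 = 5×167 + 6
167 = 27×6 + 5
6 = 1×5 + 1
5 = 5×1 + 0
gcd(4372, 5213) = 1, so the inverse exists.
Back-substitute for 1:
1 = 1×6 − 1×5
  = −1×167 + 28×6
  = 28×841 − 141×167
  = −141×4372 + 733×841
  = 733×5213 − 874×4372
So 4372⁻¹ ≡ −874 ≡ 4339 (mod 5213).

4339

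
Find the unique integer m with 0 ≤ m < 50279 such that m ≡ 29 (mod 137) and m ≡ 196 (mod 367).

43869

137⁻¹ mod 367: 137·292 ≡ 1 (mod 367), so 137⁻¹ ≡ 292.
m = 29 + 137·((196 − 29)·292 mod 367) = 29 + 137·320 = 43869.
Check: 43869 mod 137 = 29, 43869 mod 367 = 196. ✓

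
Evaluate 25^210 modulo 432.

289

By square-and-multiply:
25^1 ≡ 25 (mod 432)
25^2 ≡ 25^2 = 625 ≡ 193 (mod 432)
25^4 ≡ 193^2 = 37249 ≡ 97 (mod 432)
25^8 ≡ 97^2 = 9409 ≡ 337 (mod 432)
25^16 ≡ 337^2 = 113569 ≡ 385 (mod 432)
25^32 ≡ 385^2 = 148225 ≡ 49 (mod 432)
25^64 ≡ 49^2 = 2401 ≡ 241 (mod 432)
25^128 ≡ 241^2 = 58081 ≡ 193 (mod 432)
25^210 = 25^128 × 25^64 × 25^16 × 25^2 ≡ 193 × 241 × 385 × 193 (mod 432).
Accumulate the product:
193 × 241 = 46513 ≡ 289
289 × 385 = 111265 ≡ 241
241 × 193 = 46513 ≡ 289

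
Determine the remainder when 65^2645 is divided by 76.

By square-and-multiply:
2645 in binary is 101001010101, i.e. 2645 = 2048 + 512 + 64 + 16 + 4 + 1.
65^1 ≡ 65 (mod 76)
65^2 ≡ 65^2 = 4225 ≡ 45 (mod 76)
65^4 ≡ 45^2 = 2025 ≡ 49 (mod 76)
65^8 ≡ 49^2 = 2401 ≡ 45 (mod 76)
65^16 ≡ 45^2 = 2025 ≡ 49 (mod 76)
65^32 ≡ 49^2 = 2401 ≡ 45 (mod 76)
65^64 ≡ 45^2 = 2025 ≡ 49 (mod 76)
65^128 ≡ 49^2 = 2401 ≡ 45 (mod 76)
65^256 ≡ 45^2 = 2025 ≡ 49 (mod 76)
65^512 ≡ 49^2 = 2401 ≡ 45 (mod 76)
65^1024 ≡ 45^2 = 2025 ≡ 49 (mod 76)
65^2048 ≡ 49^2 = 2401 ≡ 45 (mod 76)
65^2645 = 65^2048 × 65^512 × 65^64 × 65^16 × 65^4 × 65^1 ≡ 45 × 45 × 49 × 49 × 49 × 65 (mod 76).
Accumulate the product:
45 × 45 = 2025 ≡ 49
49 × 49 = 2401 ≡ 45
45 × 49 = 2205 ≡ 1
1 × 49 = 49
49 × 65 = 3185 ≡ 69

69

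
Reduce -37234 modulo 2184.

-37234 = -18×2184 + 2078, so -37234 ≡ 2078 (mod 2184).

2078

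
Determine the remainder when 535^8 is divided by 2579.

809

Using repeated squaring:
535^1 ≡ 535 (mod 2579)
535^2 ≡ 535^2 = 286225 ≡ 2535 (mod 2579)
535^4 ≡ 2535^2 = 6426225 ≡ 1936 (mod 2579)
535^8 ≡ 1936^2 = 3748096 ≡ 809 (mod 2579)
So 535^8 ≡ 809 (mod 2579).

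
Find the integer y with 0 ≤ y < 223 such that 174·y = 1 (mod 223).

223 = 1×174 + 49
174 = 3×49 + 27
49 = 1×27 + 22
27 = 1×22 + 5
22 = 4×5 + 2
5 = 2×2 + 1
2 = 2×1 + 0
gcd(174, 223) = 1, so the inverse exists.
Bézout: 1 = −71×223 + 91×174.
So 174⁻¹ ≡ 91 (mod 223).

91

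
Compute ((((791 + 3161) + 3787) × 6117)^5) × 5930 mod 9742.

791 + 3161 = 3952
3952 + 3787 = 7739
7739 × 6117 = 47339463 ≡ 3085 (mod 9742)
(3085)^5 ≡ 357 (mod 9742)
357 × 5930 = 2117010 ≡ 2996 (mod 9742)

2996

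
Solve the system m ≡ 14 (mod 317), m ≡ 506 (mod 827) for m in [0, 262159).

317⁻¹ mod 827: 317·767 ≡ 1 (mod 827), so 317⁻¹ ≡ 767.
m = 14 + 317·((506 − 14)·767 mod 827) = 14 + 317·252 = 79898.

79898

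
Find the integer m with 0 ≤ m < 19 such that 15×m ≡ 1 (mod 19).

14

Apply the Euclidean algorithm and back-substitute:
19 = 1×15 + 4
15 = 3×4 + 3
4 = 1×3 + 1
3 = 3×1 + 0
gcd(15, 19) = 1, so the inverse exists.
Back-substitute for 1:
1 = 1×4 − 1×3
  = −1×15 + 4×4
  = 4×19 − 5×15
So 15⁻¹ ≡ −5 ≡ 14 (mod 19).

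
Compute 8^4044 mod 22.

4044 in binary is 111111001100, i.e. 4044 = 2048 + 1024 + 512 + 256 + 128 + 64 + 8 + 4.
8^1 ≡ 8 (mod 22)
8^2 ≡ 8^2 = 64 ≡ 20 (mod 22)
8^4 ≡ 20^2 = 400 ≡ 4 (mod 22)
8^8 ≡ 4^2 = 16 (mod 22)
8^16 ≡ 16^2 = 256 ≡ 14 (mod 22)
8^32 ≡ 14^2 = 196 ≡ 20 (mod 22)
8^64 ≡ 20^2 = 400 ≡ 4 (mod 22)
8^128 ≡ 4^2 = 16 (mod 22)
8^256 ≡ 16^2 = 256 ≡ 14 (mod 22)
8^512 ≡ 14^2 = 196 ≡ 20 (mod 22)
8^1024 ≡ 20^2 = 400 ≡ 4 (mod 22)
8^2048 ≡ 4^2 = 16 (mod 22)
8^4044 = 8^2048 · 8^1024 · 8^512 · 8^256 · 8^128 · 8^64 · 8^8 · 8^4 ≡ 16 · 4 · 20 · 14 · 16 · 4 · 16 · 4 (mod 22).
Accumulate the product:
16 · 4 = 64 ≡ 20
20 · 20 = 400 ≡ 4
4 · 14 = 56 ≡ 12
12 · 16 = 192 ≡ 16
16 · 4 = 64 ≡ 20
20 · 16 = 320 ≡ 12
12 · 4 = 48 ≡ 4

4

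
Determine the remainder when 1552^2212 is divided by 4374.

By square-and-multiply:
1552^1 ≡ 1552 (mod 4374)
1552^2 ≡ 1552^2 = 2408704 ≡ 3004 (mod 4374)
1552^4 ≡ 3004^2 = 9024016 ≡ 454 (mod 4374)
1552^8 ≡ 454^2 = 206116 ≡ 538 (mod 4374)
1552^16 ≡ 538^2 = 289444 ≡ 760 (mod 4374)
1552^32 ≡ 760^2 = 577600 ≡ 232 (mod 4374)
1552^64 ≡ 232^2 = 53824 ≡ 1336 (mod 4374)
1552^128 ≡ 1336^2 = 1784896 ≡ 304 (mod 4374)
1552^256 ≡ 304^2 = 92416 ≡ 562 (mod 4374)
1552^512 ≡ 562^2 = 315844 ≡ 916 (mod 4374)
1552^1024 ≡ 916^2 = 839056 ≡ 3622 (mod 4374)
1552^2048 ≡ 3622^2 = 13118884 ≡ 1258 (mod 4374)
1552^2212 = 1552^2048 × 1552^128 × 1552^32 × 1552^4 ≡ 1258 × 304 × 232 × 454 (mod 4374).
Accumulate the product:
1258 × 304 = 382432 ≡ 1894
1894 × 232 = 439408 ≡ 2008
2008 × 454 = 911632 ≡ 1840

1840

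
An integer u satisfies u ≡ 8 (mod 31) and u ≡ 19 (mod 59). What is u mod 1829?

845

31⁻¹ mod 59: 31×40 ≡ 1 (mod 59), so 31⁻¹ ≡ 40.
u = 8 + 31×((19 − 8)×40 mod 59) = 8 + 31×27 = 845.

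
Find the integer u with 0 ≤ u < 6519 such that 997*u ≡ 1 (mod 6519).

3217

By the extended Euclidean algorithm:
6519 = 6*997 + 537
997 = 1*537 + 460
537 = 1*460 + 77
460 = 5*77 + 75
77 = 1*75 + 2
75 = 37*2 + 1
2 = 2*1 + 0
gcd(997, 6519) = 1, so the inverse exists.
Bézout: 1 = −492*6519 + 3217*997.
So 997⁻¹ ≡ 3217 (mod 6519).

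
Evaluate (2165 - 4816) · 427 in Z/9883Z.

2165 - 4816 = -2651 ≡ 7232 (mod 9883)
7232 · 427 = 3088064 ≡ 4568 (mod 9883)

4568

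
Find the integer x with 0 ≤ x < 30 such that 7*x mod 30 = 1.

13

Run the extended Euclidean algorithm:
30 = 4*7 + 2
7 = 3*2 + 1
2 = 2*1 + 0
gcd(7, 30) = 1, so the inverse exists.
Back-substitute for 1:
1 = 1*7 − 3*2
  = −3*30 + 13*7
So 7⁻¹ ≡ 13 (mod 30).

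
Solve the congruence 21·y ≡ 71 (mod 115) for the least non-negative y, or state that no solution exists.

91

gcd(21, 115) = 1, so a unique solution mod 115 exists.
21⁻¹ ≡ 11 (mod 115).
y ≡ 11·71 ≡ 91 (mod 115).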